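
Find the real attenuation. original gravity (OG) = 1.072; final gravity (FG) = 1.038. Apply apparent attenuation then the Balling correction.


AA = (OG−FG)/(OG−1)·100;  RA = AA·0.8192
AA = (1.072 − 1.038)/(1.072 − 1)·100 = 47.2222
RA = 47.2222·0.8192

38.6844 %


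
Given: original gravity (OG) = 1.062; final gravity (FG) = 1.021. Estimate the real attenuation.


AA = (OG−FG)/(OG−1)·100;  RA = AA·0.8192
AA = (1.062 − 1.021)/(1.062 − 1)·100 = 66.1290
RA = 66.1290·0.8192

54.1729 %


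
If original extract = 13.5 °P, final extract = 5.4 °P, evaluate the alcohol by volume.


SG = 259/(259 − P);  ABV = (OG − FG)·131.25
OG = 259/(259 − 13.5) = 1.0550
FG = 259/(259 − 5.4) = 1.0213
ABV = (1.0550 − 1.0213)·131.25

4.4227 % ABV


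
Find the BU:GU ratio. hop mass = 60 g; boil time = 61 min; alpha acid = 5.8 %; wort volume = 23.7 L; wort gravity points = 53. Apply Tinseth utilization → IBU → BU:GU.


U = 1.65·0.000125^(GP/1000)·(1−e^(−0.04t))/4.15;  IBU = (α/100)·m·U·1000/V;  BU:GU = IBU/GP
U = 1.65·0.000125^(53/1000)·(1−e^(−0.04·61))/4.15 = 0.2254
IBU = (5.8/100)·60·0.2254·1000/23.7 = 33.0977
BU:GU = 33.0977/53

0.6245


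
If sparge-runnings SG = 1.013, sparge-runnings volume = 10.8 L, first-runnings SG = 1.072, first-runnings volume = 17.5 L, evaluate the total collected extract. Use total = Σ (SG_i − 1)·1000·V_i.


first = (1.072 − 1)·1000·17.5 = 1260.0000
sparge = (1.013 − 1)·1000·10.8 = 140.4000
total = 1260.0000 + 140.4000

1400.4000 gravity·L


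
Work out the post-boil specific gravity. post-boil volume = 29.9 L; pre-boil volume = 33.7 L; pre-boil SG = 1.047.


SG_post = 1 + (SG_pre − 1)·V_pre/V_post
pts_pre = (1.047 − 1)·1000 = 47.0000
pts_post = 47.0000·33.7/29.9 = 52.9732
SG_post = 1 + 52.9732/1000

1.0530


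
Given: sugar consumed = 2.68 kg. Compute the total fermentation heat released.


Q = m_sugar · 590 kJ/kg
Q = 2.68 · 590

1581.2000 kJ


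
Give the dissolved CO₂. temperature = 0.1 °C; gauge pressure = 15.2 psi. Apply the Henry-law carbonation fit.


vols = (P + 14.695)·(0.01821 + 0.09011·e^(−0.04·T))
vols = (15.2 + 14.695)·(0.01821 + 0.09011·e^(−0.04·0.1))

3.2275 volumes


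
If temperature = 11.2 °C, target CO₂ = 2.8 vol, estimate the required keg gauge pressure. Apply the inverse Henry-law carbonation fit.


psi = vols/(0.01821 + 0.09011·e^(−0.04·T)) − 14.695
psi = 2.8/(0.01821 + 0.09011·e^(−0.04·11.2)) − 14.695

22.2532 psi


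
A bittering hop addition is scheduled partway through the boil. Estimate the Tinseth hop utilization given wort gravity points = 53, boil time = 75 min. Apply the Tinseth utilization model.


U = 1.65·0.000125^(GP/1000) · (1 − e^(−0.04·t))/4.15
bigness = 1.65·0.000125^(53/1000) = 1.0248
boil_factor = (1 − e^(−0.04·75))/4.15 = 0.2290
U = 1.0248 · 0.2290

0.2346


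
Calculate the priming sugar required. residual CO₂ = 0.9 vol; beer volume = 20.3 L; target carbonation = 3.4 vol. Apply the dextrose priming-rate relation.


sugar = (target − residual)·4.0·V
sugar = (3.4 − 0.9)·4.0·20.3

203.0000 g


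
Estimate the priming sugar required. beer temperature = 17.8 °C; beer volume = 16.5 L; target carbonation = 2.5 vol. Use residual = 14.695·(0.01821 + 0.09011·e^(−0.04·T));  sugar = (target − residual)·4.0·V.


residual = 14.695·(0.01821 + 0.09011·e^(−0.04·17.8)) = 0.9173
sugar = (2.5 − 0.9173)·4.0·16.5

104.4573 g


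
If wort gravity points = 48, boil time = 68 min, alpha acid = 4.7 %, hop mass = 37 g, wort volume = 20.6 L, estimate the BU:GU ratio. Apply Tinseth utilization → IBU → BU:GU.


U = 1.65·0.000125^(GP/1000)·(1−e^(−0.04t))/4.15;  IBU = (α/100)·m·U·1000/V;  BU:GU = IBU/GP
U = 1.65·0.000125^(48/1000)·(1−e^(−0.04·68))/4.15 = 0.2413
IBU = (4.7/100)·37·0.2413·1000/20.6 = 20.3669
BU:GU = 20.3669/48

0.4243


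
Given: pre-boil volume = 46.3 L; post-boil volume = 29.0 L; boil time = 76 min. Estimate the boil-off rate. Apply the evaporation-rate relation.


rate = (V_pre − V_post) / (t_min/60)
rate = (46.3 − 29.0) / (76/60)

13.6579 L/hr


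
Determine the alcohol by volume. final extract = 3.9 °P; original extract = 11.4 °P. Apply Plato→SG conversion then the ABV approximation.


SG = 259/(259 − P);  ABV = (OG − FG)·131.25
OG = 259/(259 − 11.4) = 1.0460
FG = 259/(259 − 3.9) = 1.0153
ABV = (1.0460 − 1.0153)·131.25

4.0364 % ABV


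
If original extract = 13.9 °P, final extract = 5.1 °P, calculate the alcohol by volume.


SG = 259/(259 − P);  ABV = (OG − FG)·131.25
OG = 259/(259 − 13.9) = 1.0567
FG = 259/(259 − 5.1) = 1.0201
ABV = (1.0567 − 1.0201)·131.25

4.8070 % ABV


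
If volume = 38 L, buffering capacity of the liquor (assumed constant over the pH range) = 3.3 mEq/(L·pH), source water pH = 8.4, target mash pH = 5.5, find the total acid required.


acid = buffering capacity · (pH_source − pH_target) · V
acid = 3.3 · (8.4 − 5.5) · 38

363.6600 mEq


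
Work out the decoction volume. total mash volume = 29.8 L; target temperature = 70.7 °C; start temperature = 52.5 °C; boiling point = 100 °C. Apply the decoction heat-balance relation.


V_dec = V_total·(T_target − T_start)/(T_boil − T_start)
V_dec = 29.8·(70.7 − 52.5)/(100 − 52.5)

11.4181 L


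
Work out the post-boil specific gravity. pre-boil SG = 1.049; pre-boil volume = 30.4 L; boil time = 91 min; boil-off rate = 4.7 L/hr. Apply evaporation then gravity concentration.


V_post = V_pre − rate·(t/60);  SG_post = 1 + (SG_pre−1)·V_pre/V_post
V_post = 30.4 − 4.7·(91/60) = 23.2717
SG_post = 1 + (1.049 − 1)·30.4/23.2717

1.0640


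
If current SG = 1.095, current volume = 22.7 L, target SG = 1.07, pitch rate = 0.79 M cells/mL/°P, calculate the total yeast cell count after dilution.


V_w = V·((SG_c−1)/(SG_t−1)−1);  °P = 259 − 259/SG_t;  cells = rate·(V+V_w)·°P
V_w = 22.7·((1.095−1)/(1.07−1)−1) = 8.1071
V_final = 22.7 + 8.1071 = 30.8071
°P = 259 − 259/1.07 = 16.9439
cells = 0.79·30.8071·16.9439

412.3752 billion cells


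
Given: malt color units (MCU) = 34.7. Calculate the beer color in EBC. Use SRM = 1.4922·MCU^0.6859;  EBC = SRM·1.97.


SRM = 1.4922·34.7^0.6859 = 16.9957
EBC = 16.9957·1.97

33.4815 EBC


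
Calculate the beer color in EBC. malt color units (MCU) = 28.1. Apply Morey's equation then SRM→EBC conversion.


SRM = 1.4922·MCU^0.6859;  EBC = SRM·1.97
SRM = 1.4922·28.1^0.6859 = 14.7060
EBC = 14.7060·1.97

28.9708 EBC


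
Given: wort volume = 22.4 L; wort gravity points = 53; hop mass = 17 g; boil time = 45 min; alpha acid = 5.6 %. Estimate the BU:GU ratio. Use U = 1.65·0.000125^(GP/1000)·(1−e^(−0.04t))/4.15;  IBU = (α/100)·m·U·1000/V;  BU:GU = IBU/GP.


U = 1.65·0.000125^(53/1000)·(1−e^(−0.04·45))/4.15 = 0.2061
IBU = (5.6/100)·17·0.2061·1000/22.4 = 8.7598
BU:GU = 8.7598/53

0.1653


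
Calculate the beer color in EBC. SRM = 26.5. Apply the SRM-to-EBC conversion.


EBC = SRM · 1.97
EBC = 26.5 · 1.97

52.2050 EBC


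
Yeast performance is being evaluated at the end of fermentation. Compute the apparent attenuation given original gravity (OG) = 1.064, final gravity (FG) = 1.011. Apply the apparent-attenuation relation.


AA = (OG − FG)/(OG − 1) · 100
AA = (1.064 − 1.011)/(1.064 − 1) · 100

82.8125 %


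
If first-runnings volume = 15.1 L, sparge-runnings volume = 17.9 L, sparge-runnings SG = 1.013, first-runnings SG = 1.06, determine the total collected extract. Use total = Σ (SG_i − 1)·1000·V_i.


first = (1.06 − 1)·1000·15.1 = 906.0000
sparge = (1.013 − 1)·1000·17.9 = 232.7000
total = 906.0000 + 232.7000

1138.7000 gravity·L


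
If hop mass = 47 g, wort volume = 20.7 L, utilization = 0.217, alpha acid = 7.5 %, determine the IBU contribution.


IBU = (α/100)·mass·U·1000 / V
IBU = (7.5/100)·47·0.217·1000 / 20.7

36.9529 IBU


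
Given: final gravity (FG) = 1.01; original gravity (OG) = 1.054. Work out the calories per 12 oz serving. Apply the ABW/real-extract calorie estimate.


ABW = (OG−FG)·131.25·0.79/FG;  °P = 259 − 259/SG (for OG→OE and FG→AE);  RE = 0.1808·OE + 0.8192·AE;  Cal = (6.9·ABW + 4·(RE−0.1))·FG·3.55
ABW = (1.054 − 1.01)·131.25·0.79/1.01 = 4.5171
OE = 259 − 259/1.054 = 13.2694 °P
AE = 259 − 259/1.01 = 2.5644 °P
RE = 0.1808·13.2694 + 0.8192·2.5644 = 4.4998 °P
Cal = (6.9·4.5171 + 4·(4.4998−0.1))·1.01·3.55

174.8548 kcal


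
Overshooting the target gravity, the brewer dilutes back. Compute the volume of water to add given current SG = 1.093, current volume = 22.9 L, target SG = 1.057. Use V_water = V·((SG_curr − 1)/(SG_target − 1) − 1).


V_water = 22.9·((1.093 − 1)/(1.057 − 1) − 1)

14.4632 L


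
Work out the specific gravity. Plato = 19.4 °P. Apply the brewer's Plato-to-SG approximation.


SG = 259/(259 − P)
SG = 259/(259 − 19.4)

1.0810


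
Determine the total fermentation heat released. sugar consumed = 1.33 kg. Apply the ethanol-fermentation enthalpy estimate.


Q = m_sugar · 590 kJ/kg
Q = 1.33 · 590

784.7000 kJ


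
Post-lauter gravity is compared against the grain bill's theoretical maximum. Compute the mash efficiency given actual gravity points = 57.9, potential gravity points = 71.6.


efficiency = actual / potential × 100
efficiency = 57.9 / 71.6 × 100

80.8659 %


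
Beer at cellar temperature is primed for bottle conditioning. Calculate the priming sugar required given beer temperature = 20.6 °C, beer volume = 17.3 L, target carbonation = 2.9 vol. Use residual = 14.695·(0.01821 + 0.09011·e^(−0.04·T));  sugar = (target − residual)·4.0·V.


residual = 14.695·(0.01821 + 0.09011·e^(−0.04·20.6)) = 0.8485
sugar = (2.9 − 0.8485)·4.0·17.3

141.9657 g


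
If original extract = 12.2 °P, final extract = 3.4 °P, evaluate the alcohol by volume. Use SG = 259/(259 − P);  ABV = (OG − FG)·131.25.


OG = 259/(259 − 12.2) = 1.0494
FG = 259/(259 − 3.4) = 1.0133
ABV = (1.0494 − 1.0133)·131.25

4.7422 % ABV


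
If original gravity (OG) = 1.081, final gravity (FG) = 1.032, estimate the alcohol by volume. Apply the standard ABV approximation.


ABV = (OG − FG) · 131.25
ABV = (1.081 − 1.032) · 131.25

6.4312 % ABV


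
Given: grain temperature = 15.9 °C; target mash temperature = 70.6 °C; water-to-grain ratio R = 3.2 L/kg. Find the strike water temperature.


T_strike = (0.41/R)·(T_mash − T_grain) + T_mash
T_strike = (0.41/3.2)·(70.6 − 15.9) + 70.6

77.6084 °C


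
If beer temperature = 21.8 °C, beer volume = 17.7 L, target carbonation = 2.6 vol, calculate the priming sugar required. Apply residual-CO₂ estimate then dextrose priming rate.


residual = 14.695·(0.01821 + 0.09011·e^(−0.04·T));  sugar = (target − residual)·4.0·V
residual = 14.695·(0.01821 + 0.09011·e^(−0.04·21.8)) = 0.8212
sugar = (2.6 − 0.8212)·4.0·17.7

125.9356 g


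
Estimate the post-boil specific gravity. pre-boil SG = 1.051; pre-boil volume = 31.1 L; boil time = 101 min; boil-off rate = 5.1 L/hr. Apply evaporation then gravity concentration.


V_post = V_pre − rate·(t/60);  SG_post = 1 + (SG_pre−1)·V_pre/V_post
V_post = 31.1 − 5.1·(101/60) = 22.5150
SG_post = 1 + (1.051 − 1)·31.1/22.5150

1.0704


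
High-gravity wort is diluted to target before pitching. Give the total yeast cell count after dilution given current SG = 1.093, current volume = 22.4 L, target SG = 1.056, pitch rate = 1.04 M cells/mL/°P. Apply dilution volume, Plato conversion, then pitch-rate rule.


V_w = V·((SG_c−1)/(SG_t−1)−1);  °P = 259 − 259/SG_t;  cells = rate·(V+V_w)·°P
V_w = 22.4·((1.093−1)/(1.056−1)−1) = 14.8000
V_final = 22.4 + 14.8000 = 37.2000
°P = 259 − 259/1.056 = 13.7348
cells = 1.04·37.2000·13.7348

531.3738 billion cells


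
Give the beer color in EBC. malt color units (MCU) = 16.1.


SRM = 1.4922·MCU^0.6859;  EBC = SRM·1.97
SRM = 1.4922·16.1^0.6859 = 10.0367
EBC = 10.0367·1.97

19.7722 EBC


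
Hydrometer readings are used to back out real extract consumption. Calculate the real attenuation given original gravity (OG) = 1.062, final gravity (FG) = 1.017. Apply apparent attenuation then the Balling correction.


AA = (OG−FG)/(OG−1)·100;  RA = AA·0.8192
AA = (1.062 − 1.017)/(1.062 − 1)·100 = 72.5806
RA = 72.5806·0.8192

59.4581 %


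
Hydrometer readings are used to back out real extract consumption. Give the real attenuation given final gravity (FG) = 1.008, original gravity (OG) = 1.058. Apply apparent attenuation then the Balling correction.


AA = (OG−FG)/(OG−1)·100;  RA = AA·0.8192
AA = (1.058 − 1.008)/(1.058 − 1)·100 = 86.2069
RA = 86.2069·0.8192

70.6207 %


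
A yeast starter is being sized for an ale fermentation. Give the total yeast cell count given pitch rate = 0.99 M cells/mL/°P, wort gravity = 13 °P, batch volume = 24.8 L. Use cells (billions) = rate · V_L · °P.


cells = 0.99 · 24.8 · 13

319.1760 billion cells


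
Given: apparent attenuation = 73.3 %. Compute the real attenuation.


RA = AA · 0.8192
RA = 73.3 · 0.8192

60.0474 %


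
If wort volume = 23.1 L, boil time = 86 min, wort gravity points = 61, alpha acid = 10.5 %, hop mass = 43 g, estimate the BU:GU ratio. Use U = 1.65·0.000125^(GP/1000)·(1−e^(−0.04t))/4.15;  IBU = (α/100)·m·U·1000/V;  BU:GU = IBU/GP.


U = 1.65·0.000125^(61/1000)·(1−e^(−0.04·86))/4.15 = 0.2224
IBU = (10.5/100)·43·0.2224·1000/23.1 = 43.4750
BU:GU = 43.4750/61

0.7127


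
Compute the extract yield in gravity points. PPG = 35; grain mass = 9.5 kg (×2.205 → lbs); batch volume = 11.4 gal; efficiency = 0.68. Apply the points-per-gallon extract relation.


points = lbs × PPG × eff / vol
lbs = 9.5 × 2.205 = 20.9475
points = 20.9475 × 35 × 0.68 / 11.4

43.7325 points


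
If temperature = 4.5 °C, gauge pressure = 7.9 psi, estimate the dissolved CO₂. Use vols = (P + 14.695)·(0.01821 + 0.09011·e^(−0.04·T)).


vols = (7.9 + 14.695)·(0.01821 + 0.09011·e^(−0.04·4.5))

2.1121 volumes


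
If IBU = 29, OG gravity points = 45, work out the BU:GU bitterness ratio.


BU:GU = IBU / OG_points
BU:GU = 29 / 45

0.6444


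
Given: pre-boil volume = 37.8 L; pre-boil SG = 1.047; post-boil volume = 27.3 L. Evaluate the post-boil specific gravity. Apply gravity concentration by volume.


SG_post = 1 + (SG_pre − 1)·V_pre/V_post
pts_pre = (1.047 − 1)·1000 = 47.0000
pts_post = 47.0000·37.8/27.3 = 65.0769
SG_post = 1 + 65.0769/1000

1.0651


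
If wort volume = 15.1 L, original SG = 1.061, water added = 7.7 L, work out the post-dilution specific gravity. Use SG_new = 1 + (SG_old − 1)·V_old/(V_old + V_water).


pts = (1.061 − 1)·1000·15.1/(15.1 + 7.7) = 40.3991
SG_new = 1 + 40.3991/1000

1.0404


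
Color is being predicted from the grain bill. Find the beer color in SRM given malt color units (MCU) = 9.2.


SRM = 1.4922 · MCU^0.6859
SRM = 1.4922 · 9.2^0.6859

6.8374 SRM


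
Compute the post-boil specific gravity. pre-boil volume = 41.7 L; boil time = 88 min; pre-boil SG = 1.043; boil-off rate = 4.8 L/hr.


V_post = V_pre − rate·(t/60);  SG_post = 1 + (SG_pre−1)·V_pre/V_post
V_post = 41.7 − 4.8·(88/60) = 34.6600
SG_post = 1 + (1.043 − 1)·41.7/34.6600

1.0517


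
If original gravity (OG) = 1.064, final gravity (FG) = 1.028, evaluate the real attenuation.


AA = (OG−FG)/(OG−1)·100;  RA = AA·0.8192
AA = (1.064 − 1.028)/(1.064 − 1)·100 = 56.2500
RA = 56.2500·0.8192

46.0800 %


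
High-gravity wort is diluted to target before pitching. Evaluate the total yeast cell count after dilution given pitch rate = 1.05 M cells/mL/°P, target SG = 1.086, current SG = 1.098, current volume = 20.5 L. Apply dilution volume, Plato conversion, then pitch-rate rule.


V_w = V·((SG_c−1)/(SG_t−1)−1);  °P = 259 − 259/SG_t;  cells = rate·(V+V_w)·°P
V_w = 20.5·((1.098−1)/(1.086−1)−1) = 2.8605
V_final = 20.5 + 2.8605 = 23.3605
°P = 259 − 259/1.086 = 20.5101
cells = 1.05·23.3605·20.5101

503.0825 billion cells


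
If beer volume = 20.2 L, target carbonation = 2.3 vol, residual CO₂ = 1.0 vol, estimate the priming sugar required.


sugar = (target − residual)·4.0·V
sugar = (2.3 − 1.0)·4.0·20.2

105.0400 g


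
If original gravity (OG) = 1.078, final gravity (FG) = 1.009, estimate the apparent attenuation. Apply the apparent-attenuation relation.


AA = (OG − FG)/(OG − 1) · 100
AA = (1.078 − 1.009)/(1.078 − 1) · 100

88.4615 %


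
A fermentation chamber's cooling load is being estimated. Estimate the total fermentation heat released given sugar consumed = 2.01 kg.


Q = m_sugar · 590 kJ/kg
Q = 2.01 · 590

1185.9000 kJ


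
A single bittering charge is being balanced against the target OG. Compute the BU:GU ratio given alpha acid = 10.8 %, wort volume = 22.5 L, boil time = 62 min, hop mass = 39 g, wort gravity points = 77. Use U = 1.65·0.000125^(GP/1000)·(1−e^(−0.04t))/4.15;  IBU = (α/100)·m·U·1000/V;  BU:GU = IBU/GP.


U = 1.65·0.000125^(77/1000)·(1−e^(−0.04·62))/4.15 = 0.1824
IBU = (10.8/100)·39·0.1824·1000/22.5 = 34.1367
BU:GU = 34.1367/77

0.4433


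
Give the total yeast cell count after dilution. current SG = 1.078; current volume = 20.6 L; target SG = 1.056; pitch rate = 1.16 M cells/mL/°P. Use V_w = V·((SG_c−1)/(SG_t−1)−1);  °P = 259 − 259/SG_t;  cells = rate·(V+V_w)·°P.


V_w = 20.6·((1.078−1)/(1.056−1)−1) = 8.0929
V_final = 20.6 + 8.0929 = 28.6929
°P = 259 − 259/1.056 = 13.7348
cells = 1.16·28.6929·13.7348

457.1468 billion cells


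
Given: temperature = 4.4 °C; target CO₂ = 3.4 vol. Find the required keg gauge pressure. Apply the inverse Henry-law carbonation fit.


psi = vols/(0.01821 + 0.09011·e^(−0.04·T)) − 14.695
psi = 3.4/(0.01821 + 0.09011·e^(−0.04·4.4)) − 14.695

21.5609 psi


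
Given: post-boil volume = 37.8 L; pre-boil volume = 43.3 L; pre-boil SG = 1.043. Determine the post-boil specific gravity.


SG_post = 1 + (SG_pre − 1)·V_pre/V_post
pts_pre = (1.043 − 1)·1000 = 43.0000
pts_post = 43.0000·43.3/37.8 = 49.2566
SG_post = 1 + 49.2566/1000

1.0493


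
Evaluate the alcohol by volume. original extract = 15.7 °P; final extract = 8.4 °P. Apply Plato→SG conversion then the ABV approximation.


SG = 259/(259 − P);  ABV = (OG − FG)·131.25
OG = 259/(259 − 15.7) = 1.0645
FG = 259/(259 − 8.4) = 1.0335
ABV = (1.0645 − 1.0335)·131.25

4.0700 % ABV


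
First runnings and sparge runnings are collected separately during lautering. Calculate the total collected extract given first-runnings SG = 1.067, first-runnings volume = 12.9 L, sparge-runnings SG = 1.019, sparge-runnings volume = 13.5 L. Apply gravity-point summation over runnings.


total = Σ (SG_i − 1)·1000·V_i
first = (1.067 − 1)·1000·12.9 = 864.3000
sparge = (1.019 − 1)·1000·13.5 = 256.5000
total = 864.3000 + 256.5000

1120.8000 gravity·L


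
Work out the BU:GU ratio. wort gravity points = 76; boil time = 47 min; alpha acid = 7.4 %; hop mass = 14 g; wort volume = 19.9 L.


U = 1.65·0.000125^(GP/1000)·(1−e^(−0.04t))/4.15;  IBU = (α/100)·m·U·1000/V;  BU:GU = IBU/GP
U = 1.65·0.000125^(76/1000)·(1−e^(−0.04·47))/4.15 = 0.1702
IBU = (7.4/100)·14·0.1702·1000/19.9 = 8.8593
BU:GU = 8.8593/76

0.1166


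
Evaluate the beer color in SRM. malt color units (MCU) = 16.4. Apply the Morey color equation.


SRM = 1.4922 · MCU^0.6859
SRM = 1.4922 · 16.4^0.6859

10.1646 SRM


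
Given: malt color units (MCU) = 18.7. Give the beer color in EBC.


SRM = 1.4922·MCU^0.6859;  EBC = SRM·1.97
SRM = 1.4922·18.7^0.6859 = 11.1220
EBC = 11.1220·1.97

21.9104 EBC


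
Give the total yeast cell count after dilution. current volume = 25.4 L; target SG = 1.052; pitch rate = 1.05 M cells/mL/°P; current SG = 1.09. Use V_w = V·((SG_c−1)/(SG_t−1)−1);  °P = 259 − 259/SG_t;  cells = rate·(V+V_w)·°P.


V_w = 25.4·((1.09−1)/(1.052−1)−1) = 18.5615
V_final = 25.4 + 18.5615 = 43.9615
°P = 259 − 259/1.052 = 12.8023
cells = 1.05·43.9615·12.8023

590.9484 billion cells


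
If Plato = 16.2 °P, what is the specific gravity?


SG = 259/(259 − P)
SG = 259/(259 − 16.2)

1.0667


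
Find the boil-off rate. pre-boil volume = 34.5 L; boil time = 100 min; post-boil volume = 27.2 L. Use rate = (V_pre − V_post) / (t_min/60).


rate = (34.5 − 27.2) / (100/60)

4.3800 L/hr


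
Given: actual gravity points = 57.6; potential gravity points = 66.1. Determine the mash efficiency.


efficiency = actual / potential × 100
efficiency = 57.6 / 66.1 × 100

87.1407 %


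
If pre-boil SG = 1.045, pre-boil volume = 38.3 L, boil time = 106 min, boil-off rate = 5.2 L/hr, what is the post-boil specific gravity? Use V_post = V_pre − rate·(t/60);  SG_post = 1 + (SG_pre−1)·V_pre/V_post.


V_post = 38.3 − 5.2·(106/60) = 29.1133
SG_post = 1 + (1.045 − 1)·38.3/29.1133

1.0592


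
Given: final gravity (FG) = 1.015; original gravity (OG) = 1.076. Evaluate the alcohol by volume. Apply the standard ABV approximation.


ABV = (OG − FG) · 131.25
ABV = (1.076 − 1.015) · 131.25

8.0063 % ABV


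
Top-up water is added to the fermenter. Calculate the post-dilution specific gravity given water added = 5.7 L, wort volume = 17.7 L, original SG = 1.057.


SG_new = 1 + (SG_old − 1)·V_old/(V_old + V_water)
pts = (1.057 − 1)·1000·17.7/(17.7 + 5.7) = 43.1154
SG_new = 1 + 43.1154/1000

1.0431


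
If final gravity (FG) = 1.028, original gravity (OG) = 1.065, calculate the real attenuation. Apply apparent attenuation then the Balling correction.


AA = (OG−FG)/(OG−1)·100;  RA = AA·0.8192
AA = (1.065 − 1.028)/(1.065 − 1)·100 = 56.9231
RA = 56.9231·0.8192

46.6314 %


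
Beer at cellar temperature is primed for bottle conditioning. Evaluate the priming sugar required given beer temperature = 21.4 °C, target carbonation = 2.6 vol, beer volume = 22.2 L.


residual = 14.695·(0.01821 + 0.09011·e^(−0.04·T));  sugar = (target − residual)·4.0·V
residual = 14.695·(0.01821 + 0.09011·e^(−0.04·21.4)) = 0.8302
sugar = (2.6 − 0.8302)·4.0·22.2

157.1601 g


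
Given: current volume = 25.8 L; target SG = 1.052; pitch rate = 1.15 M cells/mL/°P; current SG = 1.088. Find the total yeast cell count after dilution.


V_w = V·((SG_c−1)/(SG_t−1)−1);  °P = 259 − 259/SG_t;  cells = rate·(V+V_w)·°P
V_w = 25.8·((1.088−1)/(1.052−1)−1) = 17.8615
V_final = 25.8 + 17.8615 = 43.6615
°P = 259 − 259/1.052 = 12.8023
cells = 1.15·43.6615·12.8023

642.8124 billion cells


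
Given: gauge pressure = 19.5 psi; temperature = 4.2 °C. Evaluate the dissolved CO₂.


vols = (P + 14.695)·(0.01821 + 0.09011·e^(−0.04·T))
vols = (19.5 + 14.695)·(0.01821 + 0.09011·e^(−0.04·4.2))

3.2275 volumes


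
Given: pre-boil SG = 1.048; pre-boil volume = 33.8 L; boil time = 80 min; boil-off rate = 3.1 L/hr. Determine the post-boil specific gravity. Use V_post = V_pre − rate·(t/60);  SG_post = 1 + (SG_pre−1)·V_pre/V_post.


V_post = 33.8 − 3.1·(80/60) = 29.6667
SG_post = 1 + (1.048 − 1)·33.8/29.6667

1.0547


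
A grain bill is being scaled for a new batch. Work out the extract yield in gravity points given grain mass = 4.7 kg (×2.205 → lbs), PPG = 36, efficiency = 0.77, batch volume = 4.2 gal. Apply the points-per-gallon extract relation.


points = lbs × PPG × eff / vol
lbs = 4.7 × 2.205 = 10.3635
points = 10.3635 × 36 × 0.77 / 4.2

68.3991 points


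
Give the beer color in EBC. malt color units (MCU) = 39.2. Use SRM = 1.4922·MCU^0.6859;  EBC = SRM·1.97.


SRM = 1.4922·39.2^0.6859 = 18.4783
EBC = 18.4783·1.97

36.4022 EBC


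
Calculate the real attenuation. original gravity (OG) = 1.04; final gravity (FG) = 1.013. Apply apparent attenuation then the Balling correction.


AA = (OG−FG)/(OG−1)·100;  RA = AA·0.8192
AA = (1.04 − 1.013)/(1.04 − 1)·100 = 67.5000
RA = 67.5000·0.8192

55.2960 %


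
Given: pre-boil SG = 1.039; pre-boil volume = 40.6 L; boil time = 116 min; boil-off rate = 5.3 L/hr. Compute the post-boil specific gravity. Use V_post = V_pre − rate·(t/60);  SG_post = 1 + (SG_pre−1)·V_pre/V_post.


V_post = 40.6 − 5.3·(116/60) = 30.3533
SG_post = 1 + (1.039 − 1)·40.6/30.3533

1.0522


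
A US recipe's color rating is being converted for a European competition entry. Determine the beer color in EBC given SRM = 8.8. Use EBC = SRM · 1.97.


EBC = 8.8 · 1.97

17.3360 EBC


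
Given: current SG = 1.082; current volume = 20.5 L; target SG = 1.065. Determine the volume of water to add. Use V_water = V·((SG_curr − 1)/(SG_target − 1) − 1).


V_water = 20.5·((1.082 − 1)/(1.065 − 1) − 1)

5.3615 L


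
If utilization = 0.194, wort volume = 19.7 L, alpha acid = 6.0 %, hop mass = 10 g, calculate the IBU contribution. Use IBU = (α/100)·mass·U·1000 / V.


IBU = (6.0/100)·10·0.194·1000 / 19.7

5.9086 IBU


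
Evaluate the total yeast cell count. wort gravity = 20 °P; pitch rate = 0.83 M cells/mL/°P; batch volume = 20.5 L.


cells (billions) = rate · V_L · °P
cells = 0.83 · 20.5 · 20

340.3000 billion cells


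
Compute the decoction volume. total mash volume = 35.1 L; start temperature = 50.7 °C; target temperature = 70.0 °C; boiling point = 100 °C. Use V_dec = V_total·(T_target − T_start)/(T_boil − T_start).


V_dec = 35.1·(70.0 − 50.7)/(100 − 50.7)

13.7410 L


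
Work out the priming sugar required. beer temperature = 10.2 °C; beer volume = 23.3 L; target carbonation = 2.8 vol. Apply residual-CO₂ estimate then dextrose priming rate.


residual = 14.695·(0.01821 + 0.09011·e^(−0.04·T));  sugar = (target − residual)·4.0·V
residual = 14.695·(0.01821 + 0.09011·e^(−0.04·10.2)) = 1.1481
sugar = (2.8 − 1.1481)·4.0·23.3

153.9535 g


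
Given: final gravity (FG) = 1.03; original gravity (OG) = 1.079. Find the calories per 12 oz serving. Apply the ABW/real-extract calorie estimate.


ABW = (OG−FG)·131.25·0.79/FG;  °P = 259 − 259/SG (for OG→OE and FG→AE);  RE = 0.1808·OE + 0.8192·AE;  Cal = (6.9·ABW + 4·(RE−0.1))·FG·3.55
ABW = (1.079 − 1.03)·131.25·0.79/1.03 = 4.9327
OE = 259 − 259/1.079 = 18.9629 °P
AE = 259 − 259/1.03 = 7.5437 °P
RE = 0.1808·18.9629 + 0.8192·7.5437 = 9.6083 °P
Cal = (6.9·4.9327 + 4·(9.6083−0.1))·1.03·3.55

263.5197 kcal


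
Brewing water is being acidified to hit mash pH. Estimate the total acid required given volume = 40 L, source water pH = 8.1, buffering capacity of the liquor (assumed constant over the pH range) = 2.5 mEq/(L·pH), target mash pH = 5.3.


acid = buffering capacity · (pH_source − pH_target) · V
acid = 2.5 · (8.1 − 5.3) · 40

280.0000 mEq


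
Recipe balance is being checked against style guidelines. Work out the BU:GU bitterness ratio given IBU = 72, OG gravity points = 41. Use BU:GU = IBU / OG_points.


BU:GU = 72 / 41

1.7561


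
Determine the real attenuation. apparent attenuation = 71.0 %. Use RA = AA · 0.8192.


RA = 71.0 · 0.8192

58.1632 %


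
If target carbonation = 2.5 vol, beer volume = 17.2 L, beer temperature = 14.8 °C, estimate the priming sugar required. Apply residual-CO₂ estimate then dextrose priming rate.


residual = 14.695·(0.01821 + 0.09011·e^(−0.04·T));  sugar = (target − residual)·4.0·V
residual = 14.695·(0.01821 + 0.09011·e^(−0.04·14.8)) = 1.0002
sugar = (2.5 − 1.0002)·4.0·17.2

103.1896 g


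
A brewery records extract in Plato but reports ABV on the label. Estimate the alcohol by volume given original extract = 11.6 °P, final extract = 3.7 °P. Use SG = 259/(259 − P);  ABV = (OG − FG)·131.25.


OG = 259/(259 − 11.6) = 1.0469
FG = 259/(259 − 3.7) = 1.0145
ABV = (1.0469 − 1.0145)·131.25

4.2518 % ABV


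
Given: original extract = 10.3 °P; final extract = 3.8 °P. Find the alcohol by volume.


SG = 259/(259 − P);  ABV = (OG − FG)·131.25
OG = 259/(259 − 10.3) = 1.0414
FG = 259/(259 − 3.8) = 1.0149
ABV = (1.0414 − 1.0149)·131.25

3.4814 % ABV


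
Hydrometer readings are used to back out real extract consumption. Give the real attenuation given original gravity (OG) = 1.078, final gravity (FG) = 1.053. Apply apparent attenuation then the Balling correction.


AA = (OG−FG)/(OG−1)·100;  RA = AA·0.8192
AA = (1.078 − 1.053)/(1.078 − 1)·100 = 32.0513
RA = 32.0513·0.8192

26.2564 %


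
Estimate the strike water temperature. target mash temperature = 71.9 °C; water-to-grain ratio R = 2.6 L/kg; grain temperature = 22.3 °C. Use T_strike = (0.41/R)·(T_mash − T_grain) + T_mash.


T_strike = (0.41/2.6)·(71.9 − 22.3) + 71.9

79.7215 °C


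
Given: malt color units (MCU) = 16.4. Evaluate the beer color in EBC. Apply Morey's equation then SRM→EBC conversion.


SRM = 1.4922·MCU^0.6859;  EBC = SRM·1.97
SRM = 1.4922·16.4^0.6859 = 10.1646
EBC = 10.1646·1.97

20.0242 EBC


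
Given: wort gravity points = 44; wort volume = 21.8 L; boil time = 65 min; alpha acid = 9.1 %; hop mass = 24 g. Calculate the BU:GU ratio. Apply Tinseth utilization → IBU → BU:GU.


U = 1.65·0.000125^(GP/1000)·(1−e^(−0.04t))/4.15;  IBU = (α/100)·m·U·1000/V;  BU:GU = IBU/GP
U = 1.65·0.000125^(44/1000)·(1−e^(−0.04·65))/4.15 = 0.2478
IBU = (9.1/100)·24·0.2478·1000/21.8 = 24.8301
BU:GU = 24.8301/44

0.5643


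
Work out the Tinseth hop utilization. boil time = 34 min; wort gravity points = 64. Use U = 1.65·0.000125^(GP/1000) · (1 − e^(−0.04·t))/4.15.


bigness = 1.65·0.000125^(64/1000) = 0.9283
boil_factor = (1 − e^(−0.04·34))/4.15 = 0.1791
U = 0.9283 · 0.1791

0.1663


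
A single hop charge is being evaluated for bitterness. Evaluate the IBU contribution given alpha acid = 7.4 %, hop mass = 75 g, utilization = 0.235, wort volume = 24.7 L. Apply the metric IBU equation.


IBU = (α/100)·mass·U·1000 / V
IBU = (7.4/100)·75·0.235·1000 / 24.7

52.8036 IBU


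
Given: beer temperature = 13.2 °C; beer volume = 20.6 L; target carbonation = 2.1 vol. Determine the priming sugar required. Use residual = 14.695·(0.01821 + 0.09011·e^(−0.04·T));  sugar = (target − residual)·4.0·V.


residual = 14.695·(0.01821 + 0.09011·e^(−0.04·13.2)) = 1.0486
sugar = (2.1 − 1.0486)·4.0·20.6

86.6381 g


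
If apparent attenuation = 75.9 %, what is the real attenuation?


RA = AA · 0.8192
RA = 75.9 · 0.8192

62.1773 %


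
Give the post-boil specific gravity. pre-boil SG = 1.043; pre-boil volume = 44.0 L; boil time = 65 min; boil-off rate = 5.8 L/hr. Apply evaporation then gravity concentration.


V_post = V_pre − rate·(t/60);  SG_post = 1 + (SG_pre−1)·V_pre/V_post
V_post = 44.0 − 5.8·(65/60) = 37.7167
SG_post = 1 + (1.043 − 1)·44.0/37.7167

1.0502


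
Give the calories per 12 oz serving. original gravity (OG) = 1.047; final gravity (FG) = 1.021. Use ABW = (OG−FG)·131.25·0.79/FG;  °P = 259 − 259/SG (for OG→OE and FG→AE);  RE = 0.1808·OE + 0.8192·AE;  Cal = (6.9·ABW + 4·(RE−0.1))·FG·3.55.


ABW = (1.047 − 1.021)·131.25·0.79/1.021 = 2.6404
OE = 259 − 259/1.047 = 11.6266 °P
AE = 259 − 259/1.021 = 5.3271 °P
RE = 0.1808·11.6266 + 0.8192·5.3271 = 6.4661 °P
Cal = (6.9·2.6404 + 4·(6.4661−0.1))·1.021·3.55

158.3320 kcal


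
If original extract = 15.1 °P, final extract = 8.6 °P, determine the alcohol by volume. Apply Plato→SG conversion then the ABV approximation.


SG = 259/(259 − P);  ABV = (OG − FG)·131.25
OG = 259/(259 − 15.1) = 1.0619
FG = 259/(259 − 8.6) = 1.0343
ABV = (1.0619 − 1.0343)·131.25

3.6180 % ABV


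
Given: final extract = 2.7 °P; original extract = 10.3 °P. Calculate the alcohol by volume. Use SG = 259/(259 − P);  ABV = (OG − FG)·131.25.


OG = 259/(259 − 10.3) = 1.0414
FG = 259/(259 − 2.7) = 1.0105
ABV = (1.0414 − 1.0105)·131.25

4.0531 % ABV


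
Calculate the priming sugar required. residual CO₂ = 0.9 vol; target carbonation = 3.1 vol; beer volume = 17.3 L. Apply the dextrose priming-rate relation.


sugar = (target − residual)·4.0·V
sugar = (3.1 − 0.9)·4.0·17.3

152.2400 g


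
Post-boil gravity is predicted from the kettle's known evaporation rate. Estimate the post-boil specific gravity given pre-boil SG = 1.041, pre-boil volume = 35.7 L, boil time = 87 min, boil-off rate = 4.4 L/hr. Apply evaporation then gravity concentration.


V_post = V_pre − rate·(t/60);  SG_post = 1 + (SG_pre−1)·V_pre/V_post
V_post = 35.7 − 4.4·(87/60) = 29.3200
SG_post = 1 + (1.041 − 1)·35.7/29.3200

1.0499


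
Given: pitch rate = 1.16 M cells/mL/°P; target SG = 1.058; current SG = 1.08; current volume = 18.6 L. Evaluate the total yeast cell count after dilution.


V_w = V·((SG_c−1)/(SG_t−1)−1);  °P = 259 − 259/SG_t;  cells = rate·(V+V_w)·°P
V_w = 18.6·((1.08−1)/(1.058−1)−1) = 7.0552
V_final = 18.6 + 7.0552 = 25.6552
°P = 259 − 259/1.058 = 14.1985
cells = 1.16·25.6552·14.1985

422.5470 billion cells


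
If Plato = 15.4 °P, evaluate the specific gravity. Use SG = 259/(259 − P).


SG = 259/(259 − 15.4)

1.0632


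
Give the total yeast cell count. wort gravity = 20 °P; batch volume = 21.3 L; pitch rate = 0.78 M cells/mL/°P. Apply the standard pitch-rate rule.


cells (billions) = rate · V_L · °P
cells = 0.78 · 21.3 · 20

332.2800 billion cells


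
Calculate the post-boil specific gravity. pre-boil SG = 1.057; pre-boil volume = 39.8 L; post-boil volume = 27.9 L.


SG_post = 1 + (SG_pre − 1)·V_pre/V_post
pts_pre = (1.057 − 1)·1000 = 57.0000
pts_post = 57.0000·39.8/27.9 = 81.3118
SG_post = 1 + 81.3118/1000

1.0813


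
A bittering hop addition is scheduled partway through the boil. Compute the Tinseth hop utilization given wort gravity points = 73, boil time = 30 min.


U = 1.65·0.000125^(GP/1000) · (1 − e^(−0.04·t))/4.15
bigness = 1.65·0.000125^(73/1000) = 0.8562
boil_factor = (1 − e^(−0.04·30))/4.15 = 0.1684
U = 0.8562 · 0.1684

0.1442


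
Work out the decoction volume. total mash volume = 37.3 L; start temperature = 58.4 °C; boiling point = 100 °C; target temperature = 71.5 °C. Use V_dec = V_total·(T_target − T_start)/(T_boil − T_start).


V_dec = 37.3·(71.5 − 58.4)/(100 − 58.4)

11.7459 L


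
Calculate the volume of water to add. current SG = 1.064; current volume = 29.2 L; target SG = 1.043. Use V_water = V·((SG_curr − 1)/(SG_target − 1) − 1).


V_water = 29.2·((1.064 − 1)/(1.043 − 1) − 1)

14.2605 L


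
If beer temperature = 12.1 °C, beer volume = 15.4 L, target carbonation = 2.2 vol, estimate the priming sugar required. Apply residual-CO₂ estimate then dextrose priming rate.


residual = 14.695·(0.01821 + 0.09011·e^(−0.04·T));  sugar = (target − residual)·4.0·V
residual = 14.695·(0.01821 + 0.09011·e^(−0.04·12.1)) = 1.0837
sugar = (2.2 − 1.0837)·4.0·15.4

68.7643 g


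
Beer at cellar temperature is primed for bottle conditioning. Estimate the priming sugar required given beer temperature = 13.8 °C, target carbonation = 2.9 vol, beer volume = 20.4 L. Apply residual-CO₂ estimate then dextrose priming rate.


residual = 14.695·(0.01821 + 0.09011·e^(−0.04·T));  sugar = (target − residual)·4.0·V
residual = 14.695·(0.01821 + 0.09011·e^(−0.04·13.8)) = 1.0300
sugar = (2.9 − 1.0300)·4.0·20.4

152.5882 g


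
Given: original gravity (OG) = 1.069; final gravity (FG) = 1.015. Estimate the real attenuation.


AA = (OG−FG)/(OG−1)·100;  RA = AA·0.8192
AA = (1.069 − 1.015)/(1.069 − 1)·100 = 78.2609
RA = 78.2609·0.8192

64.1113 %


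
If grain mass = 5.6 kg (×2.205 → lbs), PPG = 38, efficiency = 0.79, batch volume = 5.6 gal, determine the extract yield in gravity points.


points = lbs × PPG × eff / vol
lbs = 5.6 × 2.205 = 12.3480
points = 12.3480 × 38 × 0.79 / 5.6

66.1941 points


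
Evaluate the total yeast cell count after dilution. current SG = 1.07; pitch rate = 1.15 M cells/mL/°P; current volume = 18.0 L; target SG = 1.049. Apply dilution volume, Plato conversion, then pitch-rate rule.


V_w = V·((SG_c−1)/(SG_t−1)−1);  °P = 259 − 259/SG_t;  cells = rate·(V+V_w)·°P
V_w = 18.0·((1.07−1)/(1.049−1)−1) = 7.7143
V_final = 18.0 + 7.7143 = 25.7143
°P = 259 − 259/1.049 = 12.0982
cells = 1.15·25.7143·12.0982

357.7607 billion cells


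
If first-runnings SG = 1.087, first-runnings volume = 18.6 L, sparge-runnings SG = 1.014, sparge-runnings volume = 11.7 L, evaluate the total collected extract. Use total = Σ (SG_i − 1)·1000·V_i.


first = (1.087 − 1)·1000·18.6 = 1618.2000
sparge = (1.014 − 1)·1000·11.7 = 163.8000
total = 1618.2000 + 163.8000

1782.0000 gravity·L


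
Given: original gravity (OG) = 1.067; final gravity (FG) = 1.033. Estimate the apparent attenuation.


AA = (OG − FG)/(OG − 1) · 100
AA = (1.067 − 1.033)/(1.067 − 1) · 100

50.7463 %


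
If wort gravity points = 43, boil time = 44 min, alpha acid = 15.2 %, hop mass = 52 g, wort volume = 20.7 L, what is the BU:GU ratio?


U = 1.65·0.000125^(GP/1000)·(1−e^(−0.04t))/4.15;  IBU = (α/100)·m·U·1000/V;  BU:GU = IBU/GP
U = 1.65·0.000125^(43/1000)·(1−e^(−0.04·44))/4.15 = 0.2237
IBU = (15.2/100)·52·0.2237·1000/20.7 = 85.4056
BU:GU = 85.4056/43

1.9862


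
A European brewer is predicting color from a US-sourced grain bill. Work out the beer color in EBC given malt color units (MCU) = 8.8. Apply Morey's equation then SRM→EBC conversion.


SRM = 1.4922·MCU^0.6859;  EBC = SRM·1.97
SRM = 1.4922·8.8^0.6859 = 6.6320
EBC = 6.6320·1.97

13.0651 EBC


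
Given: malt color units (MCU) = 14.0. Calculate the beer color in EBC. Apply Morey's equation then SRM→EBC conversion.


SRM = 1.4922·MCU^0.6859;  EBC = SRM·1.97
SRM = 1.4922·14.0^0.6859 = 9.1192
EBC = 9.1192·1.97

17.9648 EBC


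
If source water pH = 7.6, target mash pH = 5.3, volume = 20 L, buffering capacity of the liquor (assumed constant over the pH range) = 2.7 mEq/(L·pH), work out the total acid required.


acid = buffering capacity · (pH_source − pH_target) · V
acid = 2.7 · (7.6 − 5.3) · 20

124.2000 mEq


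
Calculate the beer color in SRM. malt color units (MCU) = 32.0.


SRM = 1.4922 · MCU^0.6859
SRM = 1.4922 · 32.0^0.6859

16.0772 SRM


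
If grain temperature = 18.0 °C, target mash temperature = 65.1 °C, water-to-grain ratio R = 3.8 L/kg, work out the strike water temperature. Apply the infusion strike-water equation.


T_strike = (0.41/R)·(T_mash − T_grain) + T_mash
T_strike = (0.41/3.8)·(65.1 − 18.0) + 65.1

70.1818 °C


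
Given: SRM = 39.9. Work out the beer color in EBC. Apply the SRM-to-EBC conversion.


EBC = SRM · 1.97
EBC = 39.9 · 1.97

78.6030 EBC


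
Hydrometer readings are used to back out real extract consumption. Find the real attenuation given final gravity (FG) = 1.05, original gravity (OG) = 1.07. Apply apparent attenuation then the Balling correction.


AA = (OG−FG)/(OG−1)·100;  RA = AA·0.8192
AA = (1.07 − 1.05)/(1.07 − 1)·100 = 28.5714
RA = 28.5714·0.8192

23.4057 %


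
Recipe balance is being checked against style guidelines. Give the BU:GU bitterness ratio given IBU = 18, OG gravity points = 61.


BU:GU = IBU / OG_points
BU:GU = 18 / 61

0.2951


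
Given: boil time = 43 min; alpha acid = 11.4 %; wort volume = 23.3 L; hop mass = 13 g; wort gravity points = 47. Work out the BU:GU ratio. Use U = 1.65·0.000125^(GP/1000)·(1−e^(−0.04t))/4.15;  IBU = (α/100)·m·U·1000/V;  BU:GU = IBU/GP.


U = 1.65·0.000125^(47/1000)·(1−e^(−0.04·43))/4.15 = 0.2139
IBU = (11.4/100)·13·0.2139·1000/23.3 = 13.6079
BU:GU = 13.6079/47

0.2895
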